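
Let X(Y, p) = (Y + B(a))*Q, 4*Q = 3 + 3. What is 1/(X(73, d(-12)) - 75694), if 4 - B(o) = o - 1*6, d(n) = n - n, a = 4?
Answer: -2/151151 ≈ -1.3232e-5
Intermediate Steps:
d(n) = 0
B(o) = 10 - o (B(o) = 4 - (o - 1*6) = 4 - (o - 6) = 4 - (-6 + o) = 4 + (6 - o) = 10 - o)
Q = 3/2 (Q = (3 + 3)/4 = (¼)*6 = 3/2 ≈ 1.5000)
X(Y, p) = 9 + 3*Y/2 (X(Y, p) = (Y + (10 - 1*4))*(3/2) = (Y + (10 - 4))*(3/2) = (Y + 6)*(3/2) = (6 + Y)*(3/2) = 9 + 3*Y/2)
1/(X(73, d(-12)) - 75694) = 1/((9 + (3/2)*73) - 75694) = 1/((9 + 219/2) - 75694) = 1/(237/2 - 75694) = 1/(-151151/2) = -2/151151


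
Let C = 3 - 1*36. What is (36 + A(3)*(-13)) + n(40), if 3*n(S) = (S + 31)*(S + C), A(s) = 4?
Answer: 449/3 ≈ 149.67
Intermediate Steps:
C = -33 (C = 3 - 36 = -33)
n(S) = (-33 + S)*(31 + S)/3 (n(S) = ((S + 31)*(S - 33))/3 = ((31 + S)*(-33 + S))/3 = ((-33 + S)*(31 + S))/3 = (-33 + S)*(31 + S)/3)
(36 + A(3)*(-13)) + n(40) = (36 + 4*(-13)) + (-341 - ⅔*40 + (⅓)*40²) = (36 - 52) + (-341 - 80/3 + (⅓)*1600) = -16 + (-341 - 80/3 + 1600/3) = -16 + 497/3 = 449/3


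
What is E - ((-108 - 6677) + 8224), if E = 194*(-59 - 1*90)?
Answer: -30345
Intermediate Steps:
E = -28906 (E = 194*(-59 - 90) = 194*(-149) = -28906)
E - ((-108 - 6677) + 8224) = -28906 - ((-108 - 6677) + 8224) = -28906 - (-6785 + 8224) = -28906 - 1*1439 = -28906 - 1439 = -30345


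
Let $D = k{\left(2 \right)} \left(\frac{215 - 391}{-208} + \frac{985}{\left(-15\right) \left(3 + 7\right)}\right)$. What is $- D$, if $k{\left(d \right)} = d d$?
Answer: $\frac{4462}{195} \approx 22.882$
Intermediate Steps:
$k{\left(d \right)} = d^{2}$
$D = - \frac{4462}{195}$ ($D = 2^{2} \left(\frac{215 - 391}{-208} + \frac{985}{\left(-15\right) \left(3 + 7\right)}\right) = 4 \left(\left(-176\right) \left(- \frac{1}{208}\right) + \frac{985}{\left(-15\right) 10}\right) = 4 \left(\frac{11}{13} + \frac{985}{-150}\right) = 4 \left(\frac{11}{13} + 985 \left(- \frac{1}{150}\right)\right) = 4 \left(\frac{11}{13} - \frac{197}{30}\right) = 4 \left(- \frac{2231}{390}\right) = - \frac{4462}{195} \approx -22.882$)
$- D = \left(-1\right) \left(- \frac{4462}{195}\right) = \frac{4462}{195}$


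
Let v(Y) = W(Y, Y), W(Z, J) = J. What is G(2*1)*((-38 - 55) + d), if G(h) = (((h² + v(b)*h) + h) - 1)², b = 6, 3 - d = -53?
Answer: -10693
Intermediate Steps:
d = 56 (d = 3 - 1*(-53) = 3 + 53 = 56)
v(Y) = Y
G(h) = (-1 + h² + 7*h)² (G(h) = (((h² + 6*h) + h) - 1)² = ((h² + 7*h) - 1)² = (-1 + h² + 7*h)²)
G(2*1)*((-38 - 55) + d) = (-1 + (2*1)² + 7*(2*1))²*((-38 - 55) + 56) = (-1 + 2² + 7*2)²*(-93 + 56) = (-1 + 4 + 14)²*(-37) = 17²*(-37) = 289*(-37) = -10693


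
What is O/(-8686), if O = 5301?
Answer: -5301/8686 ≈ -0.61029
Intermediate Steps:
O/(-8686) = 5301/(-8686) = 5301*(-1/8686) = -5301/8686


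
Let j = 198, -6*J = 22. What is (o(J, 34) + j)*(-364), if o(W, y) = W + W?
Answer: -208208/3 ≈ -69403.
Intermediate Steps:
J = -11/3 (J = -1/6*22 = -11/3 ≈ -3.6667)
o(W, y) = 2*W
(o(J, 34) + j)*(-364) = (2*(-11/3) + 198)*(-364) = (-22/3 + 198)*(-364) = (572/3)*(-364) = -208208/3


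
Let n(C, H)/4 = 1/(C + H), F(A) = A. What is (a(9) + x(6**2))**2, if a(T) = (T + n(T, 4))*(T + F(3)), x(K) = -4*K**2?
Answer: 4348083600/169 ≈ 2.5728e+7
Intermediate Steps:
n(C, H) = 4/(C + H)
a(T) = (3 + T)*(T + 4/(4 + T)) (a(T) = (T + 4/(T + 4))*(T + 3) = (T + 4/(4 + T))*(3 + T) = (3 + T)*(T + 4/(4 + T)))
(a(9) + x(6**2))**2 = ((12 + 4*9 + 9*(3 + 9)*(4 + 9))/(4 + 9) - 4*(6**2)**2)**2 = ((12 + 36 + 9*12*13)/13 - 4*36**2)**2 = ((12 + 36 + 1404)/13 - 4*1296)**2 = ((1/13)*1452 - 5184)**2 = (1452/13 - 5184)**2 = (-65940/13)**2 = 4348083600/169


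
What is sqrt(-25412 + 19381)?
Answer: I*sqrt(6031) ≈ 77.66*I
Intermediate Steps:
sqrt(-25412 + 19381) = sqrt(-6031) = I*sqrt(6031)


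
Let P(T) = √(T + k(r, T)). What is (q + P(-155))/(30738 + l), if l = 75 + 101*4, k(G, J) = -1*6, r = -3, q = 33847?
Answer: 33847/31217 + I*√161/31217 ≈ 1.0842 + 0.00040646*I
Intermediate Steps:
k(G, J) = -6
l = 479 (l = 75 + 404 = 479)
P(T) = √(-6 + T) (P(T) = √(T - 6) = √(-6 + T))
(q + P(-155))/(30738 + l) = (33847 + √(-6 - 155))/(30738 + 479) = (33847 + √(-161))/31217 = (33847 + I*√161)*(1/31217) = 33847/31217 + I*√161/31217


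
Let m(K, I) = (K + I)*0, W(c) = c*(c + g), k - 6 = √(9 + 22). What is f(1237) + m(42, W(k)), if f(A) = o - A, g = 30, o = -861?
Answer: -2098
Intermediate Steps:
k = 6 + √31 (k = 6 + √(9 + 22) = 6 + √31 ≈ 11.568)
W(c) = c*(30 + c) (W(c) = c*(c + 30) = c*(30 + c))
f(A) = -861 - A
m(K, I) = 0 (m(K, I) = (I + K)*0 = 0)
f(1237) + m(42, W(k)) = (-861 - 1*1237) + 0 = (-861 - 1237) + 0 = -2098 + 0 = -2098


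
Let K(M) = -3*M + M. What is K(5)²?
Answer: 100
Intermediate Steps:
K(M) = -2*M
K(5)² = (-2*5)² = (-10)² = 100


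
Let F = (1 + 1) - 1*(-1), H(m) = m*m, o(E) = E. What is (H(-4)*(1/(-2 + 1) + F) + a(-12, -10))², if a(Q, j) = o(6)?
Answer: 1444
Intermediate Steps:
a(Q, j) = 6
H(m) = m²
F = 3 (F = 2 + 1 = 3)
(H(-4)*(1/(-2 + 1) + F) + a(-12, -10))² = ((-4)²*(1/(-2 + 1) + 3) + 6)² = (16*(1/(-1) + 3) + 6)² = (16*(-1 + 3) + 6)² = (16*2 + 6)² = (32 + 6)² = 38² = 1444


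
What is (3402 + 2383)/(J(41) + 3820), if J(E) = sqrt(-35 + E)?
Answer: 11049350/7296197 - 5785*sqrt(6)/14592394 ≈ 1.5134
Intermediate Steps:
(3402 + 2383)/(J(41) + 3820) = (3402 + 2383)/(sqrt(-35 + 41) + 3820) = 5785/(sqrt(6) + 3820) = 5785/(3820 + sqrt(6))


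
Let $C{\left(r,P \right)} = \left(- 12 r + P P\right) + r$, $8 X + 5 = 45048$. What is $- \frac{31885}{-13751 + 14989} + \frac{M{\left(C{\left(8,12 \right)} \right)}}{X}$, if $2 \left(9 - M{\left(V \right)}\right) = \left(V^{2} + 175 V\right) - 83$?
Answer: $- \frac{1499754975}{55763234} \approx -26.895$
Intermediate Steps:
$X = \frac{45043}{8}$ ($X = - \frac{5}{8} + \frac{1}{8} \cdot 45048 = - \frac{5}{8} + 5631 = \frac{45043}{8} \approx 5630.4$)
$C{\left(r,P \right)} = P^{2} - 11 r$ ($C{\left(r,P \right)} = \left(- 12 r + P^{2}\right) + r = \left(P^{2} - 12 r\right) + r = P^{2} - 11 r$)
$M{\left(V \right)} = \frac{101}{2} - \frac{175 V}{2} - \frac{V^{2}}{2}$ ($M{\left(V \right)} = 9 - \frac{\left(V^{2} + 175 V\right) - 83}{2} = 9 - \frac{-83 + V^{2} + 175 V}{2} = 9 - \left(- \frac{83}{2} + \frac{V^{2}}{2} + \frac{175 V}{2}\right) = \frac{101}{2} - \frac{175 V}{2} - \frac{V^{2}}{2}$)
$- \frac{31885}{-13751 + 14989} + \frac{M{\left(C{\left(8,12 \right)} \right)}}{X} = - \frac{31885}{-13751 + 14989} + \frac{\frac{101}{2} - \frac{175 \left(12^{2} - 88\right)}{2} - \frac{\left(12^{2} - 88\right)^{2}}{2}}{\frac{45043}{8}} = - \frac{31885}{1238} + \left(\frac{101}{2} - \frac{175 \left(144 - 88\right)}{2} - \frac{\left(144 - 88\right)^{2}}{2}\right) \frac{8}{45043} = \left(-31885\right) \frac{1}{1238} + \left(\frac{101}{2} - 4900 - \frac{56^{2}}{2}\right) \frac{8}{45043} = - \frac{31885}{1238} + \left(\frac{101}{2} - 4900 - 1568\right) \frac{8}{45043} = - \frac{31885}{1238} - \frac{51340}{45043} = - \frac{1499754975}{55763234}$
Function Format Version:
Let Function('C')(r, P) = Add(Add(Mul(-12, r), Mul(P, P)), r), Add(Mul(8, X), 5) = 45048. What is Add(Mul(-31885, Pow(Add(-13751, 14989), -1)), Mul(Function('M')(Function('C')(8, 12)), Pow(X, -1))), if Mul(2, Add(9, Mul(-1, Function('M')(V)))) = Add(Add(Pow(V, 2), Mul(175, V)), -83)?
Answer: Rational(-1499754975, 55763234) ≈ -26.895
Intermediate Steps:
X = Rational(45043, 8) (X = Add(Rational(-5, 8), Mul(Rational(1, 8), 45048)) = Add(Rational(-5, 8), 5631) = Rational(45043, 8) ≈ 5630.4)
Function('C')(r, P) = Add(Pow(P, 2), Mul(-11, r)) (Function('C')(r, P) = Add(Add(Mul(-12, r), Pow(P, 2)), r) = Add(Add(Pow(P, 2), Mul(-12, r)), r) = Add(Pow(P, 2), Mul(-11, r)))
Function('M')(V) = Add(Rational(101, 2), Mul(Rational(-175, 2), V), Mul(Rational(-1, 2), Pow(V, 2))) (Function('M')(V) = Add(9, Mul(Rational(-1, 2), Add(Add(Pow(V, 2), Mul(175, V)), -83))) = Add(9, Mul(Rational(-1, 2), Add(-83, Pow(V, 2), Mul(175, V)))) = Add(9, Add(Rational(83, 2), Mul(Rational(-175, 2), V), Mul(Rational(-1, 2), Pow(V, 2)))) = Add(Rational(101, 2), Mul(Rational(-175, 2), V), Mul(Rational(-1, 2), Pow(V, 2))))
Add(Mul(-31885, Pow(Add(-13751, 14989), -1)), Mul(Function('M')(Function('C')(8, 12)), Pow(X, -1))) = Add(Mul(-31885, Pow(Add(-13751, 14989), -1)), Mul(Add(Rational(101, 2), Mul(Rational(-175, 2), Add(Pow(12, 2), Mul(-11, 8))), Mul(Rational(-1, 2), Pow(Add(Pow(12, 2), Mul(-11, 8)), 2))), Pow(Rational(45043, 8), -1))) = Add(Mul(-31885, Pow(1238, -1)), Mul(Add(Rational(101, 2), Mul(Rational(-175, 2), Add(144, -88)), Mul(Rational(-1, 2), Pow(Add(144, -88), 2))), Rational(8, 45043))) = Add(Mul(-31885, Rational(1, 1238)), Mul(Add(Rational(101, 2), Mul(Rational(-175, 2), 56), Mul(Rational(-1, 2), Pow(56, 2))), Rational(8, 45043))) = Add(Rational(-31885, 1238), Mul(Add(Rational(101, 2), -4900, Mul(Rational(-1, 2), 3136)), Rational(8, 45043))) = Add(Rational(-31885, 1238), Mul(Add(Rational(101, 2), -4900, -1568), Rational(8, 45043))) = Add(Rational(-31885, 1238), Mul(Rational(-12835, 2), Rational(8, 45043))) = Add(Rational(-31885, 1238), Rational(-51340, 45043)) = Rational(-1499754975, 55763234)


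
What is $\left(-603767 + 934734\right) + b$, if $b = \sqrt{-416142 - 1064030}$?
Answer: $330967 + 2 i \sqrt{370043} \approx 3.3097 \cdot 10^{5} + 1216.6 i$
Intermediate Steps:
$b = 2 i \sqrt{370043}$ ($b = \sqrt{-1480172} = 2 i \sqrt{370043} \approx 1216.6 i$)
$\left(-603767 + 934734\right) + b = \left(-603767 + 934734\right) + 2 i \sqrt{370043} = 330967 + 2 i \sqrt{370043}$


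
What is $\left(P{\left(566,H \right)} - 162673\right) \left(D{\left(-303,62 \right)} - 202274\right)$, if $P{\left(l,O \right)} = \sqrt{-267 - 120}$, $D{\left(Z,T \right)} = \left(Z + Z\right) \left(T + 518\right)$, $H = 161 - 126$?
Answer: $90080824442 - 1661262 i \sqrt{43} \approx 9.0081 \cdot 10^{10} - 1.0894 \cdot 10^{7} i$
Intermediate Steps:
$H = 35$ ($H = 161 - 126 = 35$)
$D{\left(Z,T \right)} = 2 Z \left(518 + T\right)$
$P{\left(l,O \right)} = 3 i \sqrt{43}$ ($P{\left(l,O \right)} = \sqrt{-387} = 3 i \sqrt{43}$)
$\left(P{\left(566,H \right)} - 162673\right) \left(D{\left(-303,62 \right)} - 202274\right) = \left(3 i \sqrt{43} - 162673\right) \left(2 \left(-303\right) \left(518 + 62\right) - 202274\right) = \left(-162673 + 3 i \sqrt{43}\right) \left(2 \left(-303\right) 580 - 202274\right) = \left(-162673 + 3 i \sqrt{43}\right) \left(-351480 - 202274\right) = \left(-162673 + 3 i \sqrt{43}\right) \left(-553754\right) = 90080824442 - 1661262 i \sqrt{43}$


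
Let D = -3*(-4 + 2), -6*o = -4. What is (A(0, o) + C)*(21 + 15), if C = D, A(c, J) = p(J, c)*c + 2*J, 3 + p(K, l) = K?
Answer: 264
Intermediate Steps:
p(K, l) = -3 + K
o = ⅔ (o = -⅙*(-4) = ⅔ ≈ 0.66667)
D = 6 (D = -3*(-2) = 6)
A(c, J) = 2*J + c*(-3 + J) (A(c, J) = (-3 + J)*c + 2*J = c*(-3 + J) + 2*J = 2*J + c*(-3 + J))
C = 6
(A(0, o) + C)*(21 + 15) = ((2*(⅔) + 0*(-3 + ⅔)) + 6)*(21 + 15) = ((4/3 + 0*(-7/3)) + 6)*36 = ((4/3 + 0) + 6)*36 = (4/3 + 6)*36 = (22/3)*36 = 264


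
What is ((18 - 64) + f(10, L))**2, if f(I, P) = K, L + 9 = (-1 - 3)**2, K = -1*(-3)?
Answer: 1849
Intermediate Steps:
K = 3
L = 7 (L = -9 + (-1 - 3)**2 = -9 + (-4)**2 = -9 + 16 = 7)
f(I, P) = 3
((18 - 64) + f(10, L))**2 = ((18 - 64) + 3)**2 = (-46 + 3)**2 = (-43)**2 = 1849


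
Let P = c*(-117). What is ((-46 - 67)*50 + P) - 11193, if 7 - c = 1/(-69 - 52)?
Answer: -2137219/121 ≈ -17663.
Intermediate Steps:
c = 848/121 (c = 7 - 1/(-69 - 52) = 7 - 1/(-121) = 7 - 1*(-1/121) = 7 + 1/121 = 848/121 ≈ 7.0083)
P = -99216/121 (P = (848/121)*(-117) = -99216/121 ≈ -819.97)
((-46 - 67)*50 + P) - 11193 = ((-46 - 67)*50 - 99216/121) - 11193 = (-113*50 - 99216/121) - 11193 = (-5650 - 99216/121) - 11193 = -782866/121 - 11193 = -2137219/121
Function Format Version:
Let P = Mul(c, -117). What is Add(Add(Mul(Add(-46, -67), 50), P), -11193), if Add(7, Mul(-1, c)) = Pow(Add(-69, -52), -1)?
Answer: Rational(-2137219, 121) ≈ -17663.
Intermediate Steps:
c = Rational(848, 121) (c = Add(7, Mul(-1, Pow(Add(-69, -52), -1))) = Add(7, Mul(-1, Pow(-121, -1))) = Add(7, Mul(-1, Rational(-1, 121))) = Add(7, Rational(1, 121)) = Rational(848, 121) ≈ 7.0083)
P = Rational(-99216, 121) (P = Mul(Rational(848, 121), -117) = Rational(-99216, 121) ≈ -819.97)
Add(Add(Mul(Add(-46, -67), 50), P), -11193) = Add(Add(Mul(Add(-46, -67), 50), Rational(-99216, 121)), -11193) = Add(Add(Mul(-113, 50), Rational(-99216, 121)), -11193) = Add(Add(-5650, Rational(-99216, 121)), -11193) = Add(Rational(-782866, 121), -11193) = Rational(-2137219, 121)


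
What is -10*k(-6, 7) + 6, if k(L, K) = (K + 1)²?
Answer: -634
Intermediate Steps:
k(L, K) = (1 + K)²
-10*k(-6, 7) + 6 = -10*(1 + 7)² + 6 = -10*8² + 6 = -10*64 + 6 = -640 + 6 = -634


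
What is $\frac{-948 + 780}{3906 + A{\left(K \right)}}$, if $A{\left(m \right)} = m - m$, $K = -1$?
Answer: $- \frac{4}{93} \approx -0.043011$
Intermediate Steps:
$A{\left(m \right)} = 0$
$\frac{-948 + 780}{3906 + A{\left(K \right)}} = \frac{-948 + 780}{3906 + 0} = - \frac{168}{3906} = \left(-168\right) \frac{1}{3906} = - \frac{4}{93}$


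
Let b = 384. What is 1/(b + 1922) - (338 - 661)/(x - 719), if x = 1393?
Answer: 186378/388561 ≈ 0.47966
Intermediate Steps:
1/(b + 1922) - (338 - 661)/(x - 719) = 1/(384 + 1922) - (338 - 661)/(1393 - 719) = 1/2306 - (-323)/674 = 1/2306 - 1*(-323/674) = 1/2306 + 323/674 = 186378/388561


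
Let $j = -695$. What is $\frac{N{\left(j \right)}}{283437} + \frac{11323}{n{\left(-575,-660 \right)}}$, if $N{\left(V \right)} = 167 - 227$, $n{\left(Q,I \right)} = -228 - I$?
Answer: $\frac{356592359}{13604976} \approx 26.21$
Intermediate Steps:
$N{\left(V \right)} = -60$ ($N{\left(V \right)} = 167 - 227 = -60$)
$\frac{N{\left(j \right)}}{283437} + \frac{11323}{n{\left(-575,-660 \right)}} = - \frac{60}{283437} + \frac{11323}{-228 - -660} = \left(-60\right) \frac{1}{283437} + \frac{11323}{-228 + 660} = - \frac{20}{94479} + \frac{11323}{432} = \frac{356592359}{13604976}$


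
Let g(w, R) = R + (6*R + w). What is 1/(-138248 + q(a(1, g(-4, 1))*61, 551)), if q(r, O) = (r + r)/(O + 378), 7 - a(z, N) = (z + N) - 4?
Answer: -929/128431538 ≈ -7.2334e-6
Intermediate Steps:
g(w, R) = w + 7*R (g(w, R) = R + (w + 6*R) = w + 7*R)
a(z, N) = 11 - N - z (a(z, N) = 7 - ((z + N) - 4) = 7 - ((N + z) - 4) = 7 - (-4 + N + z) = 7 + (4 - N - z) = 11 - N - z)
q(r, O) = 2*r/(378 + O) (q(r, O) = (2*r)/(378 + O) = 2*r/(378 + O))
1/(-138248 + q(a(1, g(-4, 1))*61, 551)) = 1/(-138248 + 2*((11 - (-4 + 7*1) - 1*1)*61)/(378 + 551)) = 1/(-138248 + 2*((11 - (-4 + 7) - 1)*61)/929) = 1/(-138248 + 2*((11 - 1*3 - 1)*61)*(1/929)) = 1/(-138248 + 2*((11 - 3 - 1)*61)*(1/929)) = 1/(-138248 + 2*(7*61)*(1/929)) = 1/(-138248 + 2*427*(1/929)) = 1/(-138248 + 854/929) = 1/(-128431538/929) = -929/128431538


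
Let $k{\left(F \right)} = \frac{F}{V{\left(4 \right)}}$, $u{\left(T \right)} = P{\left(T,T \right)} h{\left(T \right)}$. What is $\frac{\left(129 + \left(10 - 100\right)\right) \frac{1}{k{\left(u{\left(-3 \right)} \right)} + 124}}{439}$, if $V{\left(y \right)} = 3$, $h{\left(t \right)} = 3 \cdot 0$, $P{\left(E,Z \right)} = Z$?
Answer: $\frac{39}{54436} \approx 0.00071644$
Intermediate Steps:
$h{\left(t \right)} = 0$
$u{\left(T \right)} = 0$ ($u{\left(T \right)} = T 0 = 0$)
$k{\left(F \right)} = \frac{F}{3}$
$\frac{\left(129 + \left(10 - 100\right)\right) \frac{1}{k{\left(u{\left(-3 \right)} \right)} + 124}}{439} = \frac{\left(129 + \left(10 - 100\right)\right) \frac{1}{\frac{1}{3} \cdot 0 + 124}}{439} = \frac{129 + \left(10 - 100\right)}{0 + 124} \cdot \frac{1}{439} = \frac{129 - 90}{124} \cdot \frac{1}{439} = 39 \cdot \frac{1}{124} \cdot \frac{1}{439} = \frac{39}{124} \cdot \frac{1}{439} = \frac{39}{54436}$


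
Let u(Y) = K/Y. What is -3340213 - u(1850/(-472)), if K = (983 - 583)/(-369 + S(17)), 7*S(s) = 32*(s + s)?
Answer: -184763908527/55315 ≈ -3.3402e+6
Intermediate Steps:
S(s) = 64*s/7 (S(s) = (32*(s + s))/7 = (32*(2*s))/7 = (64*s)/7 = 64*s/7)
K = -560/299 (K = (983 - 583)/(-369 + (64/7)*17) = 400/(-369 + 1088/7) = 400/(-1495/7) = 400*(-7/1495) = -560/299 ≈ -1.8729)
u(Y) = -560/(299*Y)
-3340213 - u(1850/(-472)) = -3340213 - (-560)/(299*(1850/(-472))) = -3340213 - (-560)/(299*(1850*(-1/472))) = -3340213 - (-560)/(299*(-925/236)) = -3340213 - (-560)*(-236)/(299*925) = -3340213 - 1*26432/55315 = -3340213 - 26432/55315 = -184763908527/55315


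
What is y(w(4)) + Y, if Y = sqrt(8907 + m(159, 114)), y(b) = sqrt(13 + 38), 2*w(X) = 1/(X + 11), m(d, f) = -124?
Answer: sqrt(51) + sqrt(8783) ≈ 100.86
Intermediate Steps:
w(X) = 1/(2*(11 + X)) (w(X) = 1/(2*(X + 11)) = 1/(2*(11 + X)))
y(b) = sqrt(51)
Y = sqrt(8783) (Y = sqrt(8907 - 124) = sqrt(8783) ≈ 93.718)
y(w(4)) + Y = sqrt(51) + sqrt(8783)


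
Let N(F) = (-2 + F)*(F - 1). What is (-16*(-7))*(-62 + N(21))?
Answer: 35616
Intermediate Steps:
N(F) = (-1 + F)*(-2 + F) (N(F) = (-2 + F)*(-1 + F) = (-1 + F)*(-2 + F))
(-16*(-7))*(-62 + N(21)) = (-16*(-7))*(-62 + (2 + 21² - 3*21)) = 112*(-62 + (2 + 441 - 63)) = 112*(-62 + 380) = 112*318 = 35616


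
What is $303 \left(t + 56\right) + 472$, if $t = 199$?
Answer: $77737$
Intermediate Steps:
$303 \left(t + 56\right) + 472 = 303 \left(199 + 56\right) + 472 = 303 \cdot 255 + 472 = 77265 + 472 = 77737$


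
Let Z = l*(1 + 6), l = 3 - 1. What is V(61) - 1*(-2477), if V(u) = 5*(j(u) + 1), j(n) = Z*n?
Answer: 6752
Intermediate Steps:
l = 2
Z = 14 (Z = 2*(1 + 6) = 2*7 = 14)
j(n) = 14*n
V(u) = 5 + 70*u (V(u) = 5*(14*u + 1) = 5*(1 + 14*u) = 5 + 70*u)
V(61) - 1*(-2477) = (5 + 70*61) - 1*(-2477) = (5 + 4270) + 2477 = 4275 + 2477 = 6752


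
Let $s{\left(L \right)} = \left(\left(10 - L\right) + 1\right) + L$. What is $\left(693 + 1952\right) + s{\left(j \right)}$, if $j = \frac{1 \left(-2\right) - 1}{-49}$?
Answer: $2656$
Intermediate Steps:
$j = \frac{3}{49}$ ($j = \left(-2 - 1\right) \left(- \frac{1}{49}\right) = \left(-3\right) \left(- \frac{1}{49}\right) = \frac{3}{49} \approx 0.061224$)
$s{\left(L \right)} = 11$ ($s{\left(L \right)} = \left(11 - L\right) + L = 11$)
$\left(693 + 1952\right) + s{\left(j \right)} = \left(693 + 1952\right) + 11 = 2645 + 11 = 2656$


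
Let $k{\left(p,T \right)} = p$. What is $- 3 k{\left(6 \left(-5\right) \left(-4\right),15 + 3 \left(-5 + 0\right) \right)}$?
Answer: $-360$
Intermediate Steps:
$- 3 k{\left(6 \left(-5\right) \left(-4\right),15 + 3 \left(-5 + 0\right) \right)} = - 3 \cdot 6 \left(-5\right) \left(-4\right) = - 3 \left(\left(-30\right) \left(-4\right)\right) = \left(-3\right) 120 = -360$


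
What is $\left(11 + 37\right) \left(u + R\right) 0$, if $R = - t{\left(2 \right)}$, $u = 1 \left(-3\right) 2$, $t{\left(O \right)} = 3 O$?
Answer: $0$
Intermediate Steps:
$u = -6$ ($u = \left(-3\right) 2 = -6$)
$R = -6$ ($R = - 3 \cdot 2 = \left(-1\right) 6 = -6$)
$\left(11 + 37\right) \left(u + R\right) 0 = \left(11 + 37\right) \left(-6 - 6\right) 0 = 48 \left(\left(-12\right) 0\right) = 48 \cdot 0 = 0$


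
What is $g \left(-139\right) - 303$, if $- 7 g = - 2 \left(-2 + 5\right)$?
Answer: $- \frac{2955}{7} \approx -422.14$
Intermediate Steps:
$g = \frac{6}{7}$ ($g = - \frac{\left(-2\right) \left(-2 + 5\right)}{7} = - \frac{\left(-2\right) 3}{7} = \left(- \frac{1}{7}\right) \left(-6\right) = \frac{6}{7} \approx 0.85714$)
$g \left(-139\right) - 303 = \frac{6}{7} \left(-139\right) - 303 = - \frac{834}{7} - 303 = - \frac{2955}{7}$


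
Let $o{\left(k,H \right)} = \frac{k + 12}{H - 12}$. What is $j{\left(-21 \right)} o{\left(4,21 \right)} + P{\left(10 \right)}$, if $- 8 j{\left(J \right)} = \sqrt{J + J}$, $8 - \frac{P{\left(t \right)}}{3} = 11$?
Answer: $-9 - \frac{2 i \sqrt{42}}{9} \approx -9.0 - 1.4402 i$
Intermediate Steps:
$o{\left(k,H \right)} = \frac{12 + k}{-12 + H}$
$P{\left(t \right)} = -9$ ($P{\left(t \right)} = 24 - 33 = -9$)
$j{\left(J \right)} = - \frac{\sqrt{2} \sqrt{J}}{8}$ ($j{\left(J \right)} = - \frac{\sqrt{J + J}}{8} = - \frac{\sqrt{2 J}}{8} = - \frac{\sqrt{2} \sqrt{J}}{8}$)
$j{\left(-21 \right)} o{\left(4,21 \right)} + P{\left(10 \right)} = - \frac{\sqrt{2} \sqrt{-21}}{8} \frac{12 + 4}{-12 + 21} - 9 = - \frac{\sqrt{2} i \sqrt{21}}{8} \cdot \frac{1}{9} \cdot 16 - 9 = - \frac{i \sqrt{42}}{8} \cdot \frac{1}{9} \cdot 16 - 9 = - \frac{i \sqrt{42}}{8} \cdot \frac{16}{9} - 9 = - \frac{2 i \sqrt{42}}{9} - 9 = -9 - \frac{2 i \sqrt{42}}{9}$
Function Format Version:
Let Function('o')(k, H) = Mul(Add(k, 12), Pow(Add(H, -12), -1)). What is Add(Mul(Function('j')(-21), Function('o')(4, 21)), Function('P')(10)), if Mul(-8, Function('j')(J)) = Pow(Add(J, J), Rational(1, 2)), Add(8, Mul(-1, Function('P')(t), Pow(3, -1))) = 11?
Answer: Add(-9, Mul(Rational(-2, 9), I, Pow(42, Rational(1, 2)))) ≈ Add(-9.0000, Mul(-1.4402, I))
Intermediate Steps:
Function('o')(k, H) = Mul(Pow(Add(-12, H), -1), Add(12, k)) (Function('o')(k, H) = Mul(Add(12, k), Pow(Add(-12, H), -1)) = Mul(Pow(Add(-12, H), -1), Add(12, k)))
Function('P')(t) = -9 (Function('P')(t) = Add(24, Mul(-3, 11)) = Add(24, -33) = -9)
Function('j')(J) = Mul(Rational(-1, 8), Pow(2, Rational(1, 2)), Pow(J, Rational(1, 2))) (Function('j')(J) = Mul(Rational(-1, 8), Pow(Add(J, J), Rational(1, 2))) = Mul(Rational(-1, 8), Pow(Mul(2, J), Rational(1, 2))) = Mul(Rational(-1, 8), Mul(Pow(2, Rational(1, 2)), Pow(J, Rational(1, 2)))) = Mul(Rational(-1, 8), Pow(2, Rational(1, 2)), Pow(J, Rational(1, 2))))
Add(Mul(Function('j')(-21), Function('o')(4, 21)), Function('P')(10)) = Add(Mul(Mul(Rational(-1, 8), Pow(2, Rational(1, 2)), Pow(-21, Rational(1, 2))), Mul(Pow(Add(-12, 21), -1), Add(12, 4))), -9) = Add(Mul(Mul(Rational(-1, 8), Pow(2, Rational(1, 2)), Mul(I, Pow(21, Rational(1, 2)))), Mul(Pow(9, -1), 16)), -9) = Add(Mul(Mul(Rational(-1, 8), I, Pow(42, Rational(1, 2))), Mul(Rational(1, 9), 16)), -9) = Add(Mul(Mul(Rational(-1, 8), I, Pow(42, Rational(1, 2))), Rational(16, 9)), -9) = Add(Mul(Rational(-2, 9), I, Pow(42, Rational(1, 2))), -9) = Add(-9, Mul(Rational(-2, 9), I, Pow(42, Rational(1, 2))))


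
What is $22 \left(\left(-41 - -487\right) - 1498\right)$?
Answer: $-23144$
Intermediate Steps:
$22 \left(\left(-41 - -487\right) - 1498\right) = 22 \left(\left(-41 + 487\right) - 1498\right) = 22 \left(446 - 1498\right) = 22 \left(-1052\right) = -23144$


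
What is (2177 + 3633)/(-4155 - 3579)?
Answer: -2905/3867 ≈ -0.75123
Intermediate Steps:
(2177 + 3633)/(-4155 - 3579) = 5810/(-7734) = 5810*(-1/7734) = -2905/3867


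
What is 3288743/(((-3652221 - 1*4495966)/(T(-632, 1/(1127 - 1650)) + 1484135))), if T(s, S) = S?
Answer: -2552730880486772/4261501801 ≈ -5.9902e+5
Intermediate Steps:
3288743/(((-3652221 - 1*4495966)/(T(-632, 1/(1127 - 1650)) + 1484135))) = 3288743/(((-3652221 - 1*4495966)/(1/(1127 - 1650) + 1484135))) = 3288743/(((-3652221 - 4495966)/(1/(-523) + 1484135))) = 3288743/((-8148187/(-1/523 + 1484135))) = 3288743/((-8148187/776202604/523)) = 3288743/((-8148187*523/776202604)) = 3288743/(-4261501801/776202604) = 3288743*(-776202604/4261501801) = -2552730880486772/4261501801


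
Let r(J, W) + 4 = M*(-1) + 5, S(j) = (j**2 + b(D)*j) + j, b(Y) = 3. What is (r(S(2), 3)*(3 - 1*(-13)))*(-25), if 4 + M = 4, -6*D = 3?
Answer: -400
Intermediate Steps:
D = -1/2 (D = -1/6*3 = -1/2 ≈ -0.50000)
S(j) = j**2 + 4*j (S(j) = (j**2 + 3*j) + j = j**2 + 4*j)
M = 0 (M = -4 + 4 = 0)
r(J, W) = 1 (r(J, W) = -4 + (0*(-1) + 5) = -4 + (0 + 5) = -4 + 5 = 1)
(r(S(2), 3)*(3 - 1*(-13)))*(-25) = (1*(3 - 1*(-13)))*(-25) = (1*(3 + 13))*(-25) = (1*16)*(-25) = 16*(-25) = -400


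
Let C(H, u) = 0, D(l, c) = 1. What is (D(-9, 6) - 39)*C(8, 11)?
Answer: 0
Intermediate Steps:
(D(-9, 6) - 39)*C(8, 11) = (1 - 39)*0 = -38*0 = 0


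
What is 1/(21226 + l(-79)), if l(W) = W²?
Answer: 1/27467 ≈ 3.6407e-5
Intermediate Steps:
1/(21226 + l(-79)) = 1/(21226 + (-79)²) = 1/(21226 + 6241) = 1/27467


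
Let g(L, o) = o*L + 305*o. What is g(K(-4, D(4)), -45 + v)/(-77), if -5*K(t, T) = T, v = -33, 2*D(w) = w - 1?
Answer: 10803/35 ≈ 308.66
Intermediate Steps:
D(w) = -1/2 + w/2 (D(w) = (w - 1)/2 = (-1 + w)/2 = -1/2 + w/2)
K(t, T) = -T/5
g(L, o) = 305*o + L*o (g(L, o) = L*o + 305*o = 305*o + L*o)
g(K(-4, D(4)), -45 + v)/(-77) = ((-45 - 33)*(305 - (-1/2 + (1/2)*4)/5))/(-77) = -78*(305 - (-1/2 + 2)/5)*(-1/77) = -78*(305 - 1/5*3/2)*(-1/77) = -78*(305 - 3/10)*(-1/77) = -78*3047/10*(-1/77) = -118833/5*(-1/77) = 10803/35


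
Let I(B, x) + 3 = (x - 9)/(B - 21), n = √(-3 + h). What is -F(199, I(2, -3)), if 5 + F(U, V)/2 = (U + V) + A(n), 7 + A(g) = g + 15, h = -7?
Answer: -7586/19 - 2*I*√10 ≈ -399.26 - 6.3246*I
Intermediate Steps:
n = I*√10 (n = √(-3 - 7) = √(-10) = I*√10 ≈ 3.1623*I)
I(B, x) = -3 + (-9 + x)/(-21 + B) (I(B, x) = -3 + (x - 9)/(B - 21) = -3 + (-9 + x)/(-21 + B))
A(g) = 8 + g (A(g) = -7 + (g + 15) = -7 + (15 + g) = 8 + g)
F(U, V) = 6 + 2*U + 2*V + 2*I*√10 (F(U, V) = -10 + 2*((U + V) + (8 + I*√10)) = -10 + 2*(8 + U + V + I*√10) = -10 + (16 + 2*U + 2*V + 2*I*√10) = 6 + 2*U + 2*V + 2*I*√10)
-F(199, I(2, -3)) = -(6 + 2*199 + 2*((54 - 3 - 3*2)/(-21 + 2)) + 2*I*√10) = -(6 + 398 + 2*((54 - 3 - 6)/(-19)) + 2*I*√10) = -(6 + 398 + 2*(-1/19*45) + 2*I*√10) = -(6 + 398 + 2*(-45/19) + 2*I*√10) = -(6 + 398 - 90/19 + 2*I*√10) = -(7586/19 + 2*I*√10) = -7586/19 - 2*I*√10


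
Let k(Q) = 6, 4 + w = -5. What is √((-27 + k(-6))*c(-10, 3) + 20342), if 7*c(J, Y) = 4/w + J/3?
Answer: 2*√45795/3 ≈ 142.67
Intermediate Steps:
w = -9 (w = -4 - 5 = -9)
c(J, Y) = -4/63 + J/21 (c(J, Y) = (4/(-9) + J/3)/7 = (4*(-⅑) + J*(⅓))/7 = (-4/9 + J/3)/7 = -4/63 + J/21)
√((-27 + k(-6))*c(-10, 3) + 20342) = √((-27 + 6)*(-4/63 + (1/21)*(-10)) + 20342) = √(-21*(-4/63 - 10/21) + 20342) = √(-21*(-34/63) + 20342) = √(34/3 + 20342) = √(61060/3) = 2*√45795/3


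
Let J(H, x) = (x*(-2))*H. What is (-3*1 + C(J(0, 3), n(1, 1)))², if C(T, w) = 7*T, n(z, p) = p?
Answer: 9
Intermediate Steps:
J(H, x) = -2*H*x (J(H, x) = (-2*x)*H = -2*H*x)
(-3*1 + C(J(0, 3), n(1, 1)))² = (-3*1 + 7*(-2*0*3))² = (-3 + 7*0)² = (-3 + 0)² = (-3)² = 9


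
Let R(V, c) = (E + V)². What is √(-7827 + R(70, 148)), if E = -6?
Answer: I*√3731 ≈ 61.082*I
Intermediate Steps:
R(V, c) = (-6 + V)²
√(-7827 + R(70, 148)) = √(-7827 + (-6 + 70)²) = √(-7827 + 64²) = √(-7827 + 4096) = √(-3731) = I*√3731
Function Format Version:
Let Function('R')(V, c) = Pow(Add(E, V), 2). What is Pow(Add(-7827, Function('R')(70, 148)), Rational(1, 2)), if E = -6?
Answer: Mul(I, Pow(3731, Rational(1, 2))) ≈ Mul(61.082, I)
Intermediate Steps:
Function('R')(V, c) = Pow(Add(-6, V), 2)
Pow(Add(-7827, Function('R')(70, 148)), Rational(1, 2)) = Pow(Add(-7827, Pow(Add(-6, 70), 2)), Rational(1, 2)) = Pow(Add(-7827, Pow(64, 2)), Rational(1, 2)) = Pow(Add(-7827, 4096), Rational(1, 2)) = Pow(-3731, Rational(1, 2)) = Mul(I, Pow(3731, Rational(1, 2)))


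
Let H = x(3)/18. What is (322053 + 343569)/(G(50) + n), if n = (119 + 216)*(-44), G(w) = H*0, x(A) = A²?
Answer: -332811/7370 ≈ -45.158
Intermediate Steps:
H = ½ (H = 3²/18 = 9*(1/18) = ½ ≈ 0.50000)
G(w) = 0 (G(w) = (½)*0 = 0)
n = -14740 (n = 335*(-44) = -14740)
(322053 + 343569)/(G(50) + n) = (322053 + 343569)/(0 - 14740) = 665622/(-14740) = 665622*(-1/14740) = -332811/7370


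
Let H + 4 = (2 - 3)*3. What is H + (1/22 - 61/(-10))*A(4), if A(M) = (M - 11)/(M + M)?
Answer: -2723/220 ≈ -12.377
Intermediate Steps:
A(M) = (-11 + M)/(2*M) (A(M) = (-11 + M)/((2*M)) = (-11 + M)*(1/(2*M)) = (-11 + M)/(2*M))
H = -7 (H = -4 + (2 - 3)*3 = -4 - 1*3 = -4 - 3 = -7)
H + (1/22 - 61/(-10))*A(4) = -7 + (1/22 - 61/(-10))*((½)*(-11 + 4)/4) = -7 + (1*(1/22) - 61*(-⅒))*((½)*(¼)*(-7)) = -7 + (1/22 + 61/10)*(-7/8) = -7 + (338/55)*(-7/8) = -7 - 1183/220 = -2723/220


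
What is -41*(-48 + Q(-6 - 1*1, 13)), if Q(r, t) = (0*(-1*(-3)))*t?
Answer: 1968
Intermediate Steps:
Q(r, t) = 0 (Q(r, t) = (0*3)*t = 0*t = 0)
-41*(-48 + Q(-6 - 1*1, 13)) = -41*(-48 + 0) = -41*(-48) = 1968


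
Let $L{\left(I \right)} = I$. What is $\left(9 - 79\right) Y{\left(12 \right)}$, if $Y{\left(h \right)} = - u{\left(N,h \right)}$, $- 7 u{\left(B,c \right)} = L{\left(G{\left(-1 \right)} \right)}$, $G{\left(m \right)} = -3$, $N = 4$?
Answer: $30$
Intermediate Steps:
$u{\left(B,c \right)} = \frac{3}{7}$ ($u{\left(B,c \right)} = \left(- \frac{1}{7}\right) \left(-3\right) = \frac{3}{7}$)
$Y{\left(h \right)} = - \frac{3}{7}$ ($Y{\left(h \right)} = \left(-1\right) \frac{3}{7} = - \frac{3}{7}$)
$\left(9 - 79\right) Y{\left(12 \right)} = \left(9 - 79\right) \left(- \frac{3}{7}\right) = \left(-70\right) \left(- \frac{3}{7}\right) = 30$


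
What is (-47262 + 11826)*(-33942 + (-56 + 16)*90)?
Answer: 1330338312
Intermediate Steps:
(-47262 + 11826)*(-33942 + (-56 + 16)*90) = -35436*(-33942 - 40*90) = -35436*(-33942 - 3600) = -35436*(-37542) = 1330338312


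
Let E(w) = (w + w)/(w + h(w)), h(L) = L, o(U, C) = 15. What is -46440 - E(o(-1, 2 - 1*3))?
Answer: -46441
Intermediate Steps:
E(w) = 1 (E(w) = (w + w)/(w + w) = (2*w)/((2*w)) = (2*w)*(1/(2*w)) = 1)
-46440 - E(o(-1, 2 - 1*3)) = -46440 - 1*1 = -46440 - 1 = -46441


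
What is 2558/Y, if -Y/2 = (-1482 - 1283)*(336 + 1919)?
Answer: 1279/6235075 ≈ 0.00020513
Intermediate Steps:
Y = 12470150 (Y = -2*(-1482 - 1283)*(336 + 1919) = -(-5530)*2255 = -2*(-6235075) = 12470150)
2558/Y = 2558/12470150 = 2558*(1/12470150) = 1279/6235075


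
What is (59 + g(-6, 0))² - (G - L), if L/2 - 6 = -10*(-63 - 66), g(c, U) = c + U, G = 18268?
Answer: -12867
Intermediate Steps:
g(c, U) = U + c
L = 2592 (L = 12 + 2*(-10*(-63 - 66)) = 12 + 2*(-10*(-129)) = 12 + 2*1290 = 12 + 2580 = 2592)
(59 + g(-6, 0))² - (G - L) = (59 + (0 - 6))² - (18268 - 1*2592) = (59 - 6)² - (18268 - 2592) = 53² - 1*15676 = 2809 - 15676 = -12867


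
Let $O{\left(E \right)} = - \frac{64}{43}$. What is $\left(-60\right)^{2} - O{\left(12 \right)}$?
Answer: $\frac{154864}{43} \approx 3601.5$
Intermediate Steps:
$O{\left(E \right)} = - \frac{64}{43}$ ($O{\left(E \right)} = \left(-64\right) \frac{1}{43} = - \frac{64}{43}$)
$\left(-60\right)^{2} - O{\left(12 \right)} = \left(-60\right)^{2} - - \frac{64}{43} = 3600 + \frac{64}{43} = \frac{154864}{43}$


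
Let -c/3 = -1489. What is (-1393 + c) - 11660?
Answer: -8586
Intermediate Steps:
c = 4467 (c = -3*(-1489) = 4467)
(-1393 + c) - 11660 = (-1393 + 4467) - 11660 = 3074 - 11660 = -8586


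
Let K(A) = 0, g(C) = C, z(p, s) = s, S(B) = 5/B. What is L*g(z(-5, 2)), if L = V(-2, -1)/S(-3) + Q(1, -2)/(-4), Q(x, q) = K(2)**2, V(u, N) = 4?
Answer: -24/5 ≈ -4.8000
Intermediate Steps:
Q(x, q) = 0 (Q(x, q) = 0**2 = 0)
L = -12/5 (L = 4/((5/(-3))) + 0/(-4) = 4/((5*(-1/3))) + 0*(-1/4) = 4/(-5/3) + 0 = 4*(-3/5) + 0 = -12/5 + 0 = -12/5 ≈ -2.4000)
L*g(z(-5, 2)) = -12/5*2 = -24/5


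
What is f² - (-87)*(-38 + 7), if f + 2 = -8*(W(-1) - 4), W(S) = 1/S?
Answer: -1253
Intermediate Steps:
W(S) = 1/S
f = 38 (f = -2 - 8*(1/(-1) - 4) = -2 - 8*(-1 - 4) = -2 - 8*(-5) = -2 - 1*(-40) = -2 + 40 = 38)
f² - (-87)*(-38 + 7) = 38² - (-87)*(-38 + 7) = 1444 - (-87)*(-31) = 1444 - 1*2697 = 1444 - 2697 = -1253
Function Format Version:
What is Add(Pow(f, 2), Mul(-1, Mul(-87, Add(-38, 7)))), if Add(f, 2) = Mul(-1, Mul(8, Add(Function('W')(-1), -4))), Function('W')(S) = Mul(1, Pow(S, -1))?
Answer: -1253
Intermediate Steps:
Function('W')(S) = Pow(S, -1)
f = 38 (f = Add(-2, Mul(-1, Mul(8, Add(Pow(-1, -1), -4)))) = Add(-2, Mul(-1, Mul(8, Add(-1, -4)))) = Add(-2, Mul(-1, Mul(8, -5))) = Add(-2, Mul(-1, -40)) = Add(-2, 40) = 38)
Add(Pow(f, 2), Mul(-1, Mul(-87, Add(-38, 7)))) = Add(Pow(38, 2), Mul(-1, Mul(-87, Add(-38, 7)))) = Add(1444, Mul(-1, Mul(-87, -31))) = Add(1444, Mul(-1, 2697)) = Add(1444, -2697) = -1253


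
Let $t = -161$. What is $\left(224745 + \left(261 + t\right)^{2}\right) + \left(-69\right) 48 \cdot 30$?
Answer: $135385$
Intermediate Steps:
$\left(224745 + \left(261 + t\right)^{2}\right) + \left(-69\right) 48 \cdot 30 = \left(224745 + \left(261 - 161\right)^{2}\right) + \left(-69\right) 48 \cdot 30 = \left(224745 + 100^{2}\right) - 99360 = \left(224745 + 10000\right) - 99360 = 234745 - 99360 = 135385$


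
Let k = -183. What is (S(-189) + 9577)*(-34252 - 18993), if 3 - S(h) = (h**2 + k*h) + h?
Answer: 3223399055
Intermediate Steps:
S(h) = 3 - h**2 + 182*h (S(h) = 3 - ((h**2 - 183*h) + h) = 3 - (h**2 - 182*h) = 3 + (-h**2 + 182*h) = 3 - h**2 + 182*h)
(S(-189) + 9577)*(-34252 - 18993) = ((3 - 1*(-189)**2 + 182*(-189)) + 9577)*(-34252 - 18993) = ((3 - 1*35721 - 34398) + 9577)*(-53245) = ((3 - 35721 - 34398) + 9577)*(-53245) = (-70116 + 9577)*(-53245) = -60539*(-53245) = 3223399055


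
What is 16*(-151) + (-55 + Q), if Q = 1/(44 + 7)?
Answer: -126020/51 ≈ -2471.0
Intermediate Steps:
Q = 1/51 ≈ 0.019608
16*(-151) + (-55 + Q) = 16*(-151) + (-55 + 1/51) = -2416 - 2804/51 = -126020/51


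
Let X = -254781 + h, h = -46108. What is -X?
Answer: 300889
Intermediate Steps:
X = -300889 (X = -254781 - 46108 = -300889)
-X = -1*(-300889) = 300889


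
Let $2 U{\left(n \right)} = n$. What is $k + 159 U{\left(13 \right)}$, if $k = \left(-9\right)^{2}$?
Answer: $\frac{2229}{2} \approx 1114.5$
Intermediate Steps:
$k = 81$
$U{\left(n \right)} = \frac{n}{2}$
$k + 159 U{\left(13 \right)} = 81 + 159 \cdot \frac{1}{2} \cdot 13 = 81 + 159 \cdot \frac{13}{2} = 81 + \frac{2067}{2} = \frac{2229}{2}$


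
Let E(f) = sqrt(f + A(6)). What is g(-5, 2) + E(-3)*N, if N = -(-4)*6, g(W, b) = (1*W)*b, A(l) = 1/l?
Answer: -10 + 4*I*sqrt(102) ≈ -10.0 + 40.398*I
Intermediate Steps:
g(W, b) = W*b
E(f) = sqrt(1/6 + f) (E(f) = sqrt(f + 1/6) = sqrt(1/6 + f))
N = 24 (N = -4*(-6) = 24)
g(-5, 2) + E(-3)*N = -5*2 + (sqrt(6 + 36*(-3))/6)*24 = -10 + (sqrt(6 - 108)/6)*24 = -10 + (sqrt(-102)/6)*24 = -10 + ((I*sqrt(102))/6)*24 = -10 + (I*sqrt(102)/6)*24 = -10 + 4*I*sqrt(102)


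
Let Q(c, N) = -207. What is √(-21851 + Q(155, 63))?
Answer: I*√22058 ≈ 148.52*I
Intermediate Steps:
√(-21851 + Q(155, 63)) = √(-21851 - 207) = √(-22058) = I*√22058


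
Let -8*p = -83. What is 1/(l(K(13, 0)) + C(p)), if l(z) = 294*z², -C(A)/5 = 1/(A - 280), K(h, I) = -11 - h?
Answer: 2157/365275048 ≈ 5.9051e-6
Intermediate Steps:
p = 83/8 (p = -⅛*(-83) = 83/8 ≈ 10.375)
C(A) = -5/(-280 + A) (C(A) = -5/(A - 280) = -5/(-280 + A))
1/(l(K(13, 0)) + C(p)) = 1/(294*(-11 - 1*13)² - 5/(-280 + 83/8)) = 1/(294*(-11 - 13)² - 5/(-2157/8)) = 1/(294*(-24)² - 5*(-8/2157)) = 1/(294*576 + 40/2157) = 1/(169344 + 40/2157) = 1/(365275048/2157) = 2157/365275048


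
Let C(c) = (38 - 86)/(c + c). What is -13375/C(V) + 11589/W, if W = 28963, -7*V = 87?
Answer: -11233374641/1621928 ≈ -6925.9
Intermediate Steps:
V = -87/7 (V = -1/7*87 = -87/7 ≈ -12.429)
C(c) = -24/c (C(c) = -48*1/(2*c) = -24/c)
-13375/C(V) + 11589/W = -13375/((-24/(-87/7))) + 11589/28963 = -13375/((-24*(-7/87))) + 11589*(1/28963) = -13375/56/29 + 11589/28963 = -13375*29/56 + 11589/28963 = -387875/56 + 11589/28963 = -11233374641/1621928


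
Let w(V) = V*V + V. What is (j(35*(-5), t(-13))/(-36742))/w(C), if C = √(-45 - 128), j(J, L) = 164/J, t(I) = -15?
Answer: -82*√173/(-556182025*I + 556182025*√173) ≈ -1.4659e-7 - 1.1145e-8*I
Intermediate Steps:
C = I*√173 (C = √(-173) = I*√173 ≈ 13.153*I)
w(V) = V + V² (w(V) = V² + V = V + V²)
(j(35*(-5), t(-13))/(-36742))/w(C) = ((164/((35*(-5))))/(-36742))/(((I*√173)*(1 + I*√173))) = ((164/(-175))*(-1/36742))/((I*√173*(1 + I*√173))) = ((164*(-1/175))*(-1/36742))*(-I*√173/(173*(1 + I*√173))) = (-164/175*(-1/36742))*(-I*√173/(173*(1 + I*√173))) = 82*(-I*√173/(173*(1 + I*√173)))/3214925 = -82*I*√173/(556182025*(1 + I*√173))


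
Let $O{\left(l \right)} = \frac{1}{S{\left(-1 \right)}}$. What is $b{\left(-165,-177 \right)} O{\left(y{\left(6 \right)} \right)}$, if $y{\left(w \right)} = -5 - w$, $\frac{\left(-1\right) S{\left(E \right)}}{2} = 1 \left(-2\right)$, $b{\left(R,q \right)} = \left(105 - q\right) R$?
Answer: $- \frac{23265}{2} \approx -11633.0$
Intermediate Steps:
$b{\left(R,q \right)} = R \left(105 - q\right)$
$S{\left(E \right)} = 4$ ($S{\left(E \right)} = - 2 \cdot 1 \left(-2\right) = \left(-2\right) \left(-2\right) = 4$)
$O{\left(l \right)} = \frac{1}{4}$
$b{\left(-165,-177 \right)} O{\left(y{\left(6 \right)} \right)} = - 165 \left(105 - -177\right) \frac{1}{4} = - 165 \left(105 + 177\right) \frac{1}{4} = \left(-165\right) 282 \cdot \frac{1}{4} = \left(-46530\right) \frac{1}{4} = - \frac{23265}{2}$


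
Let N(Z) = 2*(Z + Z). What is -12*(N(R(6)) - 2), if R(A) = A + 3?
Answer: -408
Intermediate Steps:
R(A) = 3 + A
N(Z) = 4*Z (N(Z) = 2*(2*Z) = 4*Z)
-12*(N(R(6)) - 2) = -12*(4*(3 + 6) - 2) = -12*(4*9 - 2) = -12*(36 - 2) = -12*34 = -408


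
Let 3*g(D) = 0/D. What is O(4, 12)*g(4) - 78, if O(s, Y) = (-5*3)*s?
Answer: -78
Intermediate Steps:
g(D) = 0 (g(D) = (0/D)/3 = (⅓)*0 = 0)
O(s, Y) = -15*s
O(4, 12)*g(4) - 78 = -15*4*0 - 78 = -60*0 - 78 = 0 - 78 = -78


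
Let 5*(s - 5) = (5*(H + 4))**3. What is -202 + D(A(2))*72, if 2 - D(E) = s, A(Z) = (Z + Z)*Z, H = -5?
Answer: 1382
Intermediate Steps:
A(Z) = 2*Z**2 (A(Z) = (2*Z)*Z = 2*Z**2)
s = -20 (s = 5 + (5*(-5 + 4))**3/5 = 5 + (5*(-1))**3/5 = 5 + (1/5)*(-5)**3 = 5 + (1/5)*(-125) = 5 - 25 = -20)
D(E) = 22 (D(E) = 2 - 1*(-20) = 2 + 20 = 22)
-202 + D(A(2))*72 = -202 + 22*72 = -202 + 1584 = 1382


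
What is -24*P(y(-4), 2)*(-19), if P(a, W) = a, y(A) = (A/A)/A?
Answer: -114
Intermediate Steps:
y(A) = 1/A
-24*P(y(-4), 2)*(-19) = -24/(-4)*(-19) = -24*(-1/4)*(-19) = 6*(-19) = -114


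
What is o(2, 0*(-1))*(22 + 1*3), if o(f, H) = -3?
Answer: -75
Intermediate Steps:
o(2, 0*(-1))*(22 + 1*3) = -3*(22 + 1*3) = -3*(22 + 3) = -3*25 = -75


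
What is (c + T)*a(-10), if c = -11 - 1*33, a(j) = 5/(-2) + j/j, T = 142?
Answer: -147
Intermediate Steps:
a(j) = -3/2 (a(j) = 5*(-½) + 1 = -5/2 + 1 = -3/2)
c = -44 (c = -11 - 33 = -44)
(c + T)*a(-10) = (-44 + 142)*(-3/2) = 98*(-3/2) = -147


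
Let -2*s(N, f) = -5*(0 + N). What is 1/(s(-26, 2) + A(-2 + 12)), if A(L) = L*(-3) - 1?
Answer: -1/96 ≈ -0.010417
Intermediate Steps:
s(N, f) = 5*N/2 (s(N, f) = -(-5)*(0 + N)/2 = -(-5)*N/2 = 5*N/2)
A(L) = -1 - 3*L (A(L) = -3*L - 1 = -1 - 3*L)
1/(s(-26, 2) + A(-2 + 12)) = 1/((5/2)*(-26) + (-1 - 3*(-2 + 12))) = 1/(-65 + (-1 - 3*10)) = 1/(-65 + (-1 - 30)) = 1/(-65 - 31) = 1/(-96) = -1/96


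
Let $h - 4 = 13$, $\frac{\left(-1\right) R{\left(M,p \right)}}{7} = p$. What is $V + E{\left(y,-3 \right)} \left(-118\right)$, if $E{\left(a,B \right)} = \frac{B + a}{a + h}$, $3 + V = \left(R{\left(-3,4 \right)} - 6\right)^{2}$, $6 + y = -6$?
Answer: $1507$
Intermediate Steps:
$y = -12$ ($y = -6 - 6 = -12$)
$R{\left(M,p \right)} = - 7 p$
$h = 17$ ($h = 4 + 13 = 17$)
$V = 1153$ ($V = -3 + \left(\left(-7\right) 4 - 6\right)^{2} = -3 + \left(-28 - 6\right)^{2} = -3 + \left(-34\right)^{2} = -3 + 1156 = 1153$)
$E{\left(a,B \right)} = \frac{B + a}{17 + a}$ ($E{\left(a,B \right)} = \frac{B + a}{a + 17} = \frac{B + a}{17 + a}$)
$V + E{\left(y,-3 \right)} \left(-118\right) = 1153 + \frac{-3 - 12}{17 - 12} \left(-118\right) = 1153 + \frac{1}{5} \left(-15\right) \left(-118\right) = 1153 - -354 = 1153 + 354 = 1507$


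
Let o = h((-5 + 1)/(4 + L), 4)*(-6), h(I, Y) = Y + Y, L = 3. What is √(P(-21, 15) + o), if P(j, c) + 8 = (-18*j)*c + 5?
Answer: √5619 ≈ 74.960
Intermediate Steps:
P(j, c) = -3 - 18*c*j (P(j, c) = -8 + ((-18*j)*c + 5) = -8 + (-18*c*j + 5) = -8 + (5 - 18*c*j) = -3 - 18*c*j)
h(I, Y) = 2*Y
o = -48 (o = (2*4)*(-6) = 8*(-6) = -48)
√(P(-21, 15) + o) = √((-3 - 18*15*(-21)) - 48) = √((-3 + 5670) - 48) = √(5667 - 48) = √5619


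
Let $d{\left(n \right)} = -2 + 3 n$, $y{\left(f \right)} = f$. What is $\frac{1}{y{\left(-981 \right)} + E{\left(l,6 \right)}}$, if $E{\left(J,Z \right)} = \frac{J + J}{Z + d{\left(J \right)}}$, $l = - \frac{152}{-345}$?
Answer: $- \frac{459}{450203} \approx -0.0010195$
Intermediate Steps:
$l = \frac{152}{345}$ ($l = \left(-152\right) \left(- \frac{1}{345}\right) = \frac{152}{345} \approx 0.44058$)
$E{\left(J,Z \right)} = \frac{2 J}{-2 + Z + 3 J}$ ($E{\left(J,Z \right)} = \frac{J + J}{Z + \left(-2 + 3 J\right)} = \frac{2 J}{-2 + Z + 3 J}$)
$\frac{1}{y{\left(-981 \right)} + E{\left(l,6 \right)}} = \frac{1}{-981 + 2 \cdot \frac{152}{345} \frac{1}{-2 + 6 + 3 \cdot \frac{152}{345}}} = \frac{1}{-981 + 2 \cdot \frac{152}{345} \frac{1}{-2 + 6 + \frac{152}{115}}} = \frac{1}{-981 + 2 \cdot \frac{152}{345} \frac{1}{\frac{612}{115}}} = \frac{1}{-981 + 2 \cdot \frac{152}{345} \cdot \frac{115}{612}} = \frac{1}{-981 + \frac{76}{459}} = \frac{1}{- \frac{450203}{459}} = - \frac{459}{450203}$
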